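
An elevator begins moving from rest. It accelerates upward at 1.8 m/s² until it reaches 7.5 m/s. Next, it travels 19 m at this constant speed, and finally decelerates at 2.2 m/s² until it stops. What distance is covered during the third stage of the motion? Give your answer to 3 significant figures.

Phase 1 (accelerating): v₀ = 0 m/s, a = 1.8 m/s².
v = v₀ + at → t = (7.5 − 0) / 1.8 = 4.17 s
v² = v₀² + 2aΔx → Δx = (7.5² − 0²)/(2·1.8) = 15.6 m

Phase 2 (constant speed): v₀ = 7.50 m/s, a = 0 m/s².
Constant speed: t = d/v = 19/7.50 = 2.53 s

Phase 3 (decelerating): v₀ = 7.50 m/s, a = -2.2 m/s².
v = v₀ + at → t = (0 − 7.50) / -2.2 = 3.41 s
v² = v₀² + 2aΔx → Δx = (0² − 7.50²)/(2·-2.2) = 12.8 m
Distance in phase 3 = 12.8 m

12.8 m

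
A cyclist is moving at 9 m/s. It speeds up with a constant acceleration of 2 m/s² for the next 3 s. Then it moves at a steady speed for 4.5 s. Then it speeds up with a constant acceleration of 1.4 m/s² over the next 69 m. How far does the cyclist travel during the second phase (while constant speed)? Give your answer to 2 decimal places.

Phase 1 (accelerating): v₀ = 9.00 m/s, a = 2 m/s².
v = v₀ + at = 9.00 + (2)(3) = 15.0 m/s
Δx = v₀t + ½at² = 9.00·3 + 0.5·2·3² = 36.0 m

Phase 2 (constant speed): v₀ = 15.0 m/s, a = 0 m/s².
v = v₀ + at = 15.0 + (0)(4.5) = 15.0 m/s
Δx = v₀t + ½at² = 15.0·4.5 + 0.5·0·4.5² = 67.5 m
Distance in phase 2 = 67.5 m

67.50 m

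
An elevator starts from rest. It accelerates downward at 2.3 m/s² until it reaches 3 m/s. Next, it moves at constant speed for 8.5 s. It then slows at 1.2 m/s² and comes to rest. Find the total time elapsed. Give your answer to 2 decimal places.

12.30 s

Phase 1 (accelerating): v₀ = 0 m/s, a = 2.3 m/s².
v = v₀ + at → t = (3 − 0) / 2.3 = 1.30 s
v² = v₀² + 2aΔx → Δx = (3² − 0²)/(2·2.3) = 1.96 m

Phase 2 (constant speed): v₀ = 3.00 m/s, a = 0 m/s².
v = v₀ + at = 3.00 + (0)(8.5) = 3.00 m/s
Δx = v₀t + ½at² = 3.00·8.5 + 0.5·0·8.5² = 25.5 m

Phase 3 (decelerating): v₀ = 3.00 m/s, a = -1.2 m/s².
v = v₀ + at → t = (0 − 3.00) / -1.2 = 2.50 s
v² = v₀² + 2aΔx → Δx = (0² − 3.00²)/(2·-1.2) = 3.75 m
Total time = 1.30 + 8.50 + 2.50 = 12.3 s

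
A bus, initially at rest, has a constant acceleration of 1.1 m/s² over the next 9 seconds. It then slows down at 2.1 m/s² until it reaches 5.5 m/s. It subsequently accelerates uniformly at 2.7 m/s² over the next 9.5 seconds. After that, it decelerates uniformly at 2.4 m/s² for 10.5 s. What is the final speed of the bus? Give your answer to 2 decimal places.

Phase 1 (accelerating): v₀ = 0 m/s, a = 1.1 m/s².
v = v₀ + at = 0 + (1.1)(9) = 9.90 m/s
Δx = v₀t + ½at² = 0·9 + 0.5·1.1·9² = 44.6 m

Phase 2 (decelerating): v₀ = 9.90 m/s, a = -2.1 m/s².
v = v₀ + at → t = (5.5 − 9.90) / -2.1 = 2.10 s
v² = v₀² + 2aΔx → Δx = (5.5² − 9.90²)/(2·-2.1) = 16.1 m

Phase 3 (accelerating): v₀ = 5.50 m/s, a = 2.7 m/s².
v = v₀ + at = 5.50 + (2.7)(9.5) = 31.2 m/s
Δx = v₀t + ½at² = 5.50·9.5 + 0.5·2.7·9.5² = 174 m

Phase 4 (decelerating): v₀ = 31.2 m/s, a = -2.4 m/s².
v = v₀ + at = 31.2 + (-2.4)(10.5) = 5.95 m/s
Δx = v₀t + ½at² = 31.2·10.5 + 0.5·-2.4·10.5² = 195 m
Final speed = 5.95 m/s

5.95 m/s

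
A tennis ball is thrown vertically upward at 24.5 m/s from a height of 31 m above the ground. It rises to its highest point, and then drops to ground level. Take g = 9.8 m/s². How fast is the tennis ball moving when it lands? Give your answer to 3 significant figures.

Phase 1 (rising): v₀ = 24.5 m/s, a = -9.8 m/s².
v = v₀ + at → t = (0 − 24.5) / -9.8 = 2.50 s
v² = v₀² + 2aΔx → Δx = (0² − 24.5²)/(2·-9.8) = 30.6 m

Phase 2 (falling): v₀ = 0 m/s, a = -9.8 m/s².
Falls 61.6 m from rest: t = √(2·61.6/9.8) = 3.55 s; v = g·t = 34.8 m/s.
Final speed = 34.8 m/s

34.8 m/s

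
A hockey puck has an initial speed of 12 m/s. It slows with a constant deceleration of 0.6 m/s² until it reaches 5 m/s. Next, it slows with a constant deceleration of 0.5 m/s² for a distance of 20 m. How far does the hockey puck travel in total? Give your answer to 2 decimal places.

Phase 1 (decelerating): v₀ = 12.0 m/s, a = -0.6 m/s².
v = v₀ + at → t = (5 − 12.0) / -0.6 = 11.7 s
v² = v₀² + 2aΔx → Δx = (5² − 12.0²)/(2·-0.6) = 99.2 m

Phase 2 (decelerating): v₀ = 5.00 m/s, a = -0.5 m/s².
v² = v₀² + 2aΔx = 5.00² + 2·-0.5·20 = 5.00 → v = 2.24 m/s
t = (v − v₀)/a = (2.24 − 5.00)/-0.5 = 5.53 s
Total distance = 99.2 + 20.0 = 119 m

119.17 m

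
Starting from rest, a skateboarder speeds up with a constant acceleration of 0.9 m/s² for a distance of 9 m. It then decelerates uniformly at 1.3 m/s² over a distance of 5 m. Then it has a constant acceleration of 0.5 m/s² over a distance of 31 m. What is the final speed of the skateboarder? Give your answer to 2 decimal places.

Phase 1 (accelerating): v₀ = 0 m/s, a = 0.9 m/s².
v² = v₀² + 2aΔx = 0² + 2·0.9·9 = 16.2 → v = 4.02 m/s
t = (v − v₀)/a = (4.02 − 0)/0.9 = 4.47 s

Phase 2 (decelerating): v₀ = 4.02 m/s, a = -1.3 m/s².
v² = v₀² + 2aΔx = 4.02² + 2·-1.3·5 = 3.20 → v = 1.79 m/s
t = (v − v₀)/a = (1.79 − 4.02)/-1.3 = 1.72 s

Phase 3 (accelerating): v₀ = 1.79 m/s, a = 0.5 m/s².
v² = v₀² + 2aΔx = 1.79² + 2·0.5·31 = 34.2 → v = 5.85 m/s
t = (v − v₀)/a = (5.85 − 1.79)/0.5 = 8.12 s
Final speed = 5.85 m/s

5.85 m/s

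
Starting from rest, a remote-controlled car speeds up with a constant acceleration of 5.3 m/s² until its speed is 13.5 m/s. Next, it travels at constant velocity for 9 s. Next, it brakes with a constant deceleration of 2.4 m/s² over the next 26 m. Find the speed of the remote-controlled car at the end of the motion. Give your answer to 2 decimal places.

Phase 1 (accelerating): v₀ = 0 m/s, a = 5.3 m/s².
v = v₀ + at → t = (13.5 − 0) / 5.3 = 2.55 s
v² = v₀² + 2aΔx → Δx = (13.5² − 0²)/(2·5.3) = 17.2 m

Phase 2 (constant speed): v₀ = 13.5 m/s, a = 0 m/s².
v = v₀ + at = 13.5 + (0)(9) = 13.5 m/s
Δx = v₀t + ½at² = 13.5·9 + 0.5·0·9² = 122 m

Phase 3 (decelerating): v₀ = 13.5 m/s, a = -2.4 m/s².
v² = v₀² + 2aΔx = 13.5² + 2·-2.4·26 = 57.5 → v = 7.58 m/s
t = (v − v₀)/a = (7.58 − 13.5)/-2.4 = 2.47 s
Final speed = 7.58 m/s

7.58 m/s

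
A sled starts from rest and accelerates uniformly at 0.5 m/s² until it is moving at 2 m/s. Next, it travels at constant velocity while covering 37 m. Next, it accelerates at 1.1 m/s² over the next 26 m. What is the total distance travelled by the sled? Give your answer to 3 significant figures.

67.0 m

Phase 1 (accelerating): v₀ = 0 m/s, a = 0.5 m/s².
v = v₀ + at → t = (2 − 0) / 0.5 = 4.00 s
v² = v₀² + 2aΔx → Δx = (2² − 0²)/(2·0.5) = 4.00 m

Phase 2 (constant speed): v₀ = 2.00 m/s, a = 0 m/s².
Constant speed: t = d/v = 37/2.00 = 18.5 s

Phase 3 (accelerating): v₀ = 2.00 m/s, a = 1.1 m/s².
v² = v₀² + 2aΔx = 2.00² + 2·1.1·26 = 61.2 → v = 7.82 m/s
t = (v − v₀)/a = (7.82 − 2.00)/1.1 = 5.29 s
Total distance = 4.00 + 37.0 + 26.0 = 67.0 m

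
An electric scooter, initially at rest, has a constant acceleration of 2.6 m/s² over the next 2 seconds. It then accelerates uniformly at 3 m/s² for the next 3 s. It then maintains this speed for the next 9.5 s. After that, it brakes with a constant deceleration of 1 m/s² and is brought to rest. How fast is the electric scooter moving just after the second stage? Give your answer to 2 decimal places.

14.20 m/s

Phase 1 (accelerating): v₀ = 0 m/s, a = 2.6 m/s².
v = v₀ + at = 0 + (2.6)(2) = 5.20 m/s
Δx = v₀t + ½at² = 0·2 + 0.5·2.6·2² = 5.20 m

Phase 2 (accelerating): v₀ = 5.20 m/s, a = 3 m/s².
v = v₀ + at = 5.20 + (3)(3) = 14.2 m/s
Δx = v₀t + ½at² = 5.20·3 + 0.5·3·3² = 29.1 m
Speed at end of phase 2 = 14.2 m/s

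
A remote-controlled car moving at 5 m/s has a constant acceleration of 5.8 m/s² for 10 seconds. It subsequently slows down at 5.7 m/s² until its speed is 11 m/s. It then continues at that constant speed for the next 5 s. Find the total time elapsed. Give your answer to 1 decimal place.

Phase 1 (accelerating): v₀ = 5.00 m/s, a = 5.8 m/s².
v = v₀ + at = 5.00 + (5.8)(10) = 63.0 m/s
Δx = v₀t + ½at² = 5.00·10 + 0.5·5.8·10² = 340 m

Phase 2 (decelerating): v₀ = 63.0 m/s, a = -5.7 m/s².
v = v₀ + at → t = (11 − 63.0) / -5.7 = 9.12 s
v² = v₀² + 2aΔx → Δx = (11² − 63.0²)/(2·-5.7) = 338 m

Phase 3 (constant speed): v₀ = 11.0 m/s, a = 0 m/s².
v = v₀ + at = 11.0 + (0)(5) = 11.0 m/s
Δx = v₀t + ½at² = 11.0·5 + 0.5·0·5² = 55.0 m
Total time = 10.0 + 9.12 + 5.00 = 24.1 s

24.1 s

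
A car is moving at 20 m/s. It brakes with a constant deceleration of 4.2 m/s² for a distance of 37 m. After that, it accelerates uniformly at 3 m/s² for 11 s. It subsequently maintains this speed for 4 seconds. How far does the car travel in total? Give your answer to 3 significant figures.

Phase 1 (decelerating): v₀ = 20.0 m/s, a = -4.2 m/s².
v² = v₀² + 2aΔx = 20.0² + 2·-4.2·37 = 89.2 → v = 9.44 m/s
t = (v − v₀)/a = (9.44 − 20.0)/-4.2 = 2.51 s

Phase 2 (accelerating): v₀ = 9.44 m/s, a = 3 m/s².
v = v₀ + at = 9.44 + (3)(11) = 42.4 m/s
Δx = v₀t + ½at² = 9.44·11 + 0.5·3·11² = 285 m

Phase 3 (constant speed): v₀ = 42.4 m/s, a = 0 m/s².
v = v₀ + at = 42.4 + (0)(4) = 42.4 m/s
Δx = v₀t + ½at² = 42.4·4 + 0.5·0·4² = 170 m
Total distance = 37.0 + 285 + 170 = 492 m

492 m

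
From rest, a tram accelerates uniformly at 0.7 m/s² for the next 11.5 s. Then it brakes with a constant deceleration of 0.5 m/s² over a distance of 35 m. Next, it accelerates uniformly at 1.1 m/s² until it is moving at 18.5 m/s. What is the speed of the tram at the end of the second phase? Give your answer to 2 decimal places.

5.46 m/s

Phase 1 (accelerating): v₀ = 0 m/s, a = 0.7 m/s².
v = v₀ + at = 0 + (0.7)(11.5) = 8.05 m/s
Δx = v₀t + ½at² = 0·11.5 + 0.5·0.7·11.5² = 46.3 m

Phase 2 (decelerating): v₀ = 8.05 m/s, a = -0.5 m/s².
v² = v₀² + 2aΔx = 8.05² + 2·-0.5·35 = 29.8 → v = 5.46 m/s
t = (v − v₀)/a = (5.46 − 8.05)/-0.5 = 5.18 s
Speed at end of phase 2 = 5.46 m/s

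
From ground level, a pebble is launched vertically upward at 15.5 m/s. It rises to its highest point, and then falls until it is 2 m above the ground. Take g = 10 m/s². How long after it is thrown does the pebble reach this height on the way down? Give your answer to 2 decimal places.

2.97 s

Phase 1 (rising): v₀ = 15.5 m/s, a = -10 m/s².
v = v₀ + at → t = (0 − 15.5) / -10 = 1.55 s
v² = v₀² + 2aΔx → Δx = (0² − 15.5²)/(2·-10) = 12.0 m

Phase 2 (falling): v₀ = 0 m/s, a = -10 m/s².
Falls 10.0 m from rest: t = √(2·10.0/10) = 1.42 s; v = g·t = 14.2 m/s.
Total time = 1.55 + 1.42 = 2.97 s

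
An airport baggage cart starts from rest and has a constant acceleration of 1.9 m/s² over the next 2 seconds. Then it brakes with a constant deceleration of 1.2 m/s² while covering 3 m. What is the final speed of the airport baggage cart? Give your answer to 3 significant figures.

Phase 1 (accelerating): v₀ = 0 m/s, a = 1.9 m/s².
v = v₀ + at = 0 + (1.9)(2) = 3.80 m/s
Δx = v₀t + ½at² = 0·2 + 0.5·1.9·2² = 3.80 m

Phase 2 (decelerating): v₀ = 3.80 m/s, a = -1.2 m/s².
v² = v₀² + 2aΔx = 3.80² + 2·-1.2·3 = 7.24 → v = 2.69 m/s
t = (v − v₀)/a = (2.69 − 3.80)/-1.2 = 0.924 s
Final speed = 2.69 m/s

2.69 m/s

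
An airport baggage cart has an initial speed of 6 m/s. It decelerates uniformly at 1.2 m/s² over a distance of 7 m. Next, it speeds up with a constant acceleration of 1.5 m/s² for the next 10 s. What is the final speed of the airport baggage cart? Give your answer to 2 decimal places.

19.38 m/s

Phase 1 (decelerating): v₀ = 6.00 m/s, a = -1.2 m/s².
v² = v₀² + 2aΔx = 6.00² + 2·-1.2·7 = 19.2 → v = 4.38 m/s
t = (v − v₀)/a = (4.38 − 6.00)/-1.2 = 1.35 s

Phase 2 (accelerating): v₀ = 4.38 m/s, a = 1.5 m/s².
v = v₀ + at = 4.38 + (1.5)(10) = 19.4 m/s
Δx = v₀t + ½at² = 4.38·10 + 0.5·1.5·10² = 119 m
Final speed = 19.4 m/s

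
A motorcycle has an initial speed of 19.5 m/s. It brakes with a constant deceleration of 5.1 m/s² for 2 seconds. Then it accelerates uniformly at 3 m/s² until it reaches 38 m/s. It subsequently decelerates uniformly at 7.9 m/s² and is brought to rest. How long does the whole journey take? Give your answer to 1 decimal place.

16.4 s

Phase 1 (decelerating): v₀ = 19.5 m/s, a = -5.1 m/s².
v = v₀ + at = 19.5 + (-5.1)(2) = 9.30 m/s
Δx = v₀t + ½at² = 19.5·2 + 0.5·-5.1·2² = 28.8 m

Phase 2 (accelerating): v₀ = 9.30 m/s, a = 3 m/s².
v = v₀ + at → t = (38 − 9.30) / 3 = 9.57 s
v² = v₀² + 2aΔx → Δx = (38² − 9.30²)/(2·3) = 226 m

Phase 3 (decelerating): v₀ = 38.0 m/s, a = -7.9 m/s².
v = v₀ + at → t = (0 − 38.0) / -7.9 = 4.81 s
v² = v₀² + 2aΔx → Δx = (0² − 38.0²)/(2·-7.9) = 91.4 m
Total time = 2.00 + 9.57 + 4.81 = 16.4 s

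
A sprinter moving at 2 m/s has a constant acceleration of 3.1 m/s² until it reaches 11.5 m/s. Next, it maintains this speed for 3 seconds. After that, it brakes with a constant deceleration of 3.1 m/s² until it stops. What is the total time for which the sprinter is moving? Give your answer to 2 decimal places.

Phase 1 (accelerating): v₀ = 2.00 m/s, a = 3.1 m/s².
v = v₀ + at → t = (11.5 − 2.00) / 3.1 = 3.06 s
v² = v₀² + 2aΔx → Δx = (11.5² − 2.00²)/(2·3.1) = 20.7 m

Phase 2 (constant speed): v₀ = 11.5 m/s, a = 0 m/s².
v = v₀ + at = 11.5 + (0)(3) = 11.5 m/s
Δx = v₀t + ½at² = 11.5·3 + 0.5·0·3² = 34.5 m

Phase 3 (decelerating): v₀ = 11.5 m/s, a = -3.1 m/s².
v = v₀ + at → t = (0 − 11.5) / -3.1 = 3.71 s
v² = v₀² + 2aΔx → Δx = (0² − 11.5²)/(2·-3.1) = 21.3 m
Total time = 3.06 + 3.00 + 3.71 = 9.77 s

9.77 s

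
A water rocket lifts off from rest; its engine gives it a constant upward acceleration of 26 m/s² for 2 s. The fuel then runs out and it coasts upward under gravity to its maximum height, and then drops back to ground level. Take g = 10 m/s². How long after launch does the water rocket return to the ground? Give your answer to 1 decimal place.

13.3 s

Phase 1 (powered ascent): v₀ = 0 m/s, a = 26 m/s².
v = v₀ + at = 0 + (26)(2) = 52.0 m/s
Δx = v₀t + ½at² = 0·2 + 0.5·26·2² = 52.0 m

Phase 2 (coasting upward): v₀ = 52.0 m/s, a = -10 m/s².
v = v₀ + at → t = (0 − 52.0) / -10 = 5.20 s
v² = v₀² + 2aΔx → Δx = (0² − 52.0²)/(2·-10) = 135 m

Phase 3 (free fall): v₀ = 0 m/s, a = -10 m/s².
Falls 187 m from rest: t = √(2·187/10) = 6.12 s; v = g·t = 61.2 m/s.
Total time = 2.00 + 5.20 + 6.12 = 13.3 s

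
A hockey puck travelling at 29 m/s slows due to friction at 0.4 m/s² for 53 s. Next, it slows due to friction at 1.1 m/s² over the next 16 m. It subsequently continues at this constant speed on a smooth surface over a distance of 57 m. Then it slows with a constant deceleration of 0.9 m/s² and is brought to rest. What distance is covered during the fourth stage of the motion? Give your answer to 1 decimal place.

14.2 m

Phase 1 (decelerating): v₀ = 29.0 m/s, a = -0.4 m/s².
v = v₀ + at = 29.0 + (-0.4)(53) = 7.80 m/s
Δx = v₀t + ½at² = 29.0·53 + 0.5·-0.4·53² = 975 m

Phase 2 (decelerating): v₀ = 7.80 m/s, a = -1.1 m/s².
v² = v₀² + 2aΔx = 7.80² + 2·-1.1·16 = 25.6 → v = 5.06 m/s
t = (v − v₀)/a = (5.06 − 7.80)/-1.1 = 2.49 s

Phase 3 (constant speed): v₀ = 5.06 m/s, a = 0 m/s².
Constant speed: t = d/v = 57/5.06 = 11.3 s

Phase 4 (decelerating): v₀ = 5.06 m/s, a = -0.9 m/s².
v = v₀ + at → t = (0 − 5.06) / -0.9 = 5.63 s
v² = v₀² + 2aΔx → Δx = (0² − 5.06²)/(2·-0.9) = 14.2 m
Distance in phase 4 = 14.2 m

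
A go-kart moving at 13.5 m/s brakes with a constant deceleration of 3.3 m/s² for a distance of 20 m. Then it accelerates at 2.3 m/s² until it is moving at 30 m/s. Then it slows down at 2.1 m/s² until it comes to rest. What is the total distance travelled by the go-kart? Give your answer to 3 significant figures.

Phase 1 (decelerating): v₀ = 13.5 m/s, a = -3.3 m/s².
v² = v₀² + 2aΔx = 13.5² + 2·-3.3·20 = 50.2 → v = 7.09 m/s
t = (v − v₀)/a = (7.09 − 13.5)/-3.3 = 1.94 s

Phase 2 (accelerating): v₀ = 7.09 m/s, a = 2.3 m/s².
v = v₀ + at → t = (30 − 7.09) / 2.3 = 9.96 s
v² = v₀² + 2aΔx → Δx = (30² − 7.09²)/(2·2.3) = 185 m

Phase 3 (decelerating): v₀ = 30.0 m/s, a = -2.1 m/s².
v = v₀ + at → t = (0 − 30.0) / -2.1 = 14.3 s
v² = v₀² + 2aΔx → Δx = (0² − 30.0²)/(2·-2.1) = 214 m
Total distance = 20.0 + 185 + 214 = 419 m

419 m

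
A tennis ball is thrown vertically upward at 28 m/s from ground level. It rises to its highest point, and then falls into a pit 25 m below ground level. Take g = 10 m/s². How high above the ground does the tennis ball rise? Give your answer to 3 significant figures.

39.2 m

Phase 1 (rising): v₀ = 28.0 m/s, a = -10 m/s².
v = v₀ + at → t = (0 − 28.0) / -10 = 2.80 s
v² = v₀² + 2aΔx → Δx = (0² − 28.0²)/(2·-10) = 39.2 m
Maximum height = 39.2 m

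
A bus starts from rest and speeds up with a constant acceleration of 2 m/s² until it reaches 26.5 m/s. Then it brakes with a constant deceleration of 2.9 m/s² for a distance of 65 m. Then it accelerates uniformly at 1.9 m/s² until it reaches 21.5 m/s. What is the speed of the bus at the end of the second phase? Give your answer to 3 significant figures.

Phase 1 (accelerating): v₀ = 0 m/s, a = 2 m/s².
v = v₀ + at → t = (26.5 − 0) / 2 = 13.2 s
v² = v₀² + 2aΔx → Δx = (26.5² − 0²)/(2·2) = 176 m

Phase 2 (decelerating): v₀ = 26.5 m/s, a = -2.9 m/s².
v² = v₀² + 2aΔx = 26.5² + 2·-2.9·65 = 325 → v = 18.0 m/s
t = (v − v₀)/a = (18.0 − 26.5)/-2.9 = 2.92 s
Speed at end of phase 2 = 18.0 m/s

18.0 m/s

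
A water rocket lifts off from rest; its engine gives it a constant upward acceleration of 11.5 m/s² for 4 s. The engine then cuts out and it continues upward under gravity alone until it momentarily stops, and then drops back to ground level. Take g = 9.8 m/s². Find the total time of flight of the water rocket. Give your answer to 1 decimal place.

15.1 s

Phase 1 (powered ascent): v₀ = 0 m/s, a = 11.5 m/s².
v = v₀ + at = 0 + (11.5)(4) = 46.0 m/s
Δx = v₀t + ½at² = 0·4 + 0.5·11.5·4² = 92.0 m

Phase 2 (coasting upward): v₀ = 46.0 m/s, a = -9.8 m/s².
v = v₀ + at → t = (0 − 46.0) / -9.8 = 4.69 s
v² = v₀² + 2aΔx → Δx = (0² − 46.0²)/(2·-9.8) = 108 m

Phase 3 (free fall): v₀ = 0 m/s, a = -9.8 m/s².
Falls 200 m from rest: t = √(2·200/9.8) = 6.39 s; v = g·t = 62.6 m/s.
Total time = 4.00 + 4.69 + 6.39 = 15.1 s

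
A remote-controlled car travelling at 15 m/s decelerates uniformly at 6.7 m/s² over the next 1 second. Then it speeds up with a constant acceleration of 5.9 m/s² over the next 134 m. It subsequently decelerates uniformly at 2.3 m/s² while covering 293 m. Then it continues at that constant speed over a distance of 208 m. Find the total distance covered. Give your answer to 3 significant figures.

Phase 1 (decelerating): v₀ = 15.0 m/s, a = -6.7 m/s².
v = v₀ + at = 15.0 + (-6.7)(1) = 8.30 m/s
Δx = v₀t + ½at² = 15.0·1 + 0.5·-6.7·1² = 11.7 m

Phase 2 (accelerating): v₀ = 8.30 m/s, a = 5.9 m/s².
v² = v₀² + 2aΔx = 8.30² + 2·5.9·134 = 1650 → v = 40.6 m/s
t = (v − v₀)/a = (40.6 − 8.30)/5.9 = 5.48 s

Phase 3 (decelerating): v₀ = 40.6 m/s, a = -2.3 m/s².
v² = v₀² + 2aΔx = 40.6² + 2·-2.3·293 = 302 → v = 17.4 m/s
t = (v − v₀)/a = (17.4 − 40.6)/-2.3 = 10.1 s

Phase 4 (constant speed): v₀ = 17.4 m/s, a = 0 m/s².
Constant speed: t = d/v = 208/17.4 = 12.0 s
Total distance = 11.7 + 134 + 293 + 208 = 647 m

647 m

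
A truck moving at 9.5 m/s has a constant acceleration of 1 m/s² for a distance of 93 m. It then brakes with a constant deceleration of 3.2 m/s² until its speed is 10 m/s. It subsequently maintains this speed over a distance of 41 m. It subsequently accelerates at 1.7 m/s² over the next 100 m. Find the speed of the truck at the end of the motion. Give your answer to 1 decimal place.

Phase 1 (accelerating): v₀ = 9.50 m/s, a = 1 m/s².
v² = v₀² + 2aΔx = 9.50² + 2·1·93 = 276 → v = 16.6 m/s
t = (v − v₀)/a = (16.6 − 9.50)/1 = 7.12 s

Phase 2 (decelerating): v₀ = 16.6 m/s, a = -3.2 m/s².
v = v₀ + at → t = (10 − 16.6) / -3.2 = 2.07 s
v² = v₀² + 2aΔx → Δx = (10² − 16.6²)/(2·-3.2) = 27.5 m

Phase 3 (constant speed): v₀ = 10.0 m/s, a = 0 m/s².
Constant speed: t = d/v = 41/10.0 = 4.10 s

Phase 4 (accelerating): v₀ = 10.0 m/s, a = 1.7 m/s².
v² = v₀² + 2aΔx = 10.0² + 2·1.7·100 = 440 → v = 21.0 m/s
t = (v − v₀)/a = (21.0 − 10.0)/1.7 = 6.46 s
Final speed = 21.0 m/s

21.0 m/s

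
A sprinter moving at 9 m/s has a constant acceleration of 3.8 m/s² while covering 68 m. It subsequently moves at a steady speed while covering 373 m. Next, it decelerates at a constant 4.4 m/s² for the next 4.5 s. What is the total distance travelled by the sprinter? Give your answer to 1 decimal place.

506.5 m

Phase 1 (accelerating): v₀ = 9.00 m/s, a = 3.8 m/s².
v² = v₀² + 2aΔx = 9.00² + 2·3.8·68 = 598 → v = 24.4 m/s
t = (v − v₀)/a = (24.4 − 9.00)/3.8 = 4.07 s

Phase 2 (constant speed): v₀ = 24.4 m/s, a = 0 m/s².
Constant speed: t = d/v = 373/24.4 = 15.3 s

Phase 3 (decelerating): v₀ = 24.4 m/s, a = -4.4 m/s².
v = v₀ + at = 24.4 + (-4.4)(4.5) = 4.65 m/s
Δx = v₀t + ½at² = 24.4·4.5 + 0.5·-4.4·4.5² = 65.5 m
Total distance = 68.0 + 373 + 65.5 = 506 m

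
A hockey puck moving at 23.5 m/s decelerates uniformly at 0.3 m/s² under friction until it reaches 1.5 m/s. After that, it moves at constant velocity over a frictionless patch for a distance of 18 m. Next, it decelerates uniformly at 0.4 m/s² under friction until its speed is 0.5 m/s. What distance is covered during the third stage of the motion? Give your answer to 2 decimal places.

2.50 m

Phase 1 (decelerating): v₀ = 23.5 m/s, a = -0.3 m/s².
v = v₀ + at → t = (1.5 − 23.5) / -0.3 = 73.3 s
v² = v₀² + 2aΔx → Δx = (1.5² − 23.5²)/(2·-0.3) = 917 m

Phase 2 (constant speed): v₀ = 1.50 m/s, a = 0 m/s².
Constant speed: t = d/v = 18/1.50 = 12.0 s

Phase 3 (decelerating): v₀ = 1.50 m/s, a = -0.4 m/s².
v = v₀ + at → t = (0.5 − 1.50) / -0.4 = 2.50 s
v² = v₀² + 2aΔx → Δx = (0.5² − 1.50²)/(2·-0.4) = 2.50 m
Distance in phase 3 = 2.50 m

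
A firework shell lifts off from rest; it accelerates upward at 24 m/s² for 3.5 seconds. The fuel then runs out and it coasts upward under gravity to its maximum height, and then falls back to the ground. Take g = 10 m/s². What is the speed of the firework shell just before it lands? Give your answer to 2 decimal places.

99.98 m/s

Phase 1 (powered ascent): v₀ = 0 m/s, a = 24 m/s².
v = v₀ + at = 0 + (24)(3.5) = 84.0 m/s
Δx = v₀t + ½at² = 0·3.5 + 0.5·24·3.5² = 147 m

Phase 2 (coasting upward): v₀ = 84.0 m/s, a = -10 m/s².
v = v₀ + at → t = (0 − 84.0) / -10 = 8.40 s
v² = v₀² + 2aΔx → Δx = (0² − 84.0²)/(2·-10) = 353 m

Phase 3 (free fall): v₀ = 0 m/s, a = -10 m/s².
Falls 500 m from rest: t = √(2·500/10) = 10.0 s; v = g·t = 100 m/s.
Impact speed = 100 m/s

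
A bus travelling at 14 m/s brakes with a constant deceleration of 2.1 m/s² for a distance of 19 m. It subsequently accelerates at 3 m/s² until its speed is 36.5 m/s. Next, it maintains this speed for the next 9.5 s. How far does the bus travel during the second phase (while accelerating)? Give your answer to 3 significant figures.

203 m

Phase 1 (decelerating): v₀ = 14.0 m/s, a = -2.1 m/s².
v² = v₀² + 2aΔx = 14.0² + 2·-2.1·19 = 116 → v = 10.8 m/s
t = (v − v₀)/a = (10.8 − 14.0)/-2.1 = 1.53 s

Phase 2 (accelerating): v₀ = 10.8 m/s, a = 3 m/s².
v = v₀ + at → t = (36.5 − 10.8) / 3 = 8.57 s
v² = v₀² + 2aΔx → Δx = (36.5² − 10.8²)/(2·3) = 203 m
Distance in phase 2 = 203 m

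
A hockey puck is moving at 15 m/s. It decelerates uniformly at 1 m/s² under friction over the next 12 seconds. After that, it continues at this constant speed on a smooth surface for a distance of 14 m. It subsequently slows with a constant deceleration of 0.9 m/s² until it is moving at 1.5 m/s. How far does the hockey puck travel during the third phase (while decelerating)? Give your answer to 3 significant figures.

Phase 1 (decelerating): v₀ = 15.0 m/s, a = -1 m/s².
v = v₀ + at = 15.0 + (-1)(12) = 3.00 m/s
Δx = v₀t + ½at² = 15.0·12 + 0.5·-1·12² = 108 m

Phase 2 (constant speed): v₀ = 3.00 m/s, a = 0 m/s².
Constant speed: t = d/v = 14/3.00 = 4.67 s

Phase 3 (decelerating): v₀ = 3.00 m/s, a = -0.9 m/s².
v = v₀ + at → t = (1.5 − 3.00) / -0.9 = 1.67 s
v² = v₀² + 2aΔx → Δx = (1.5² − 3.00²)/(2·-0.9) = 3.75 m
Distance in phase 3 = 3.75 m

3.75 m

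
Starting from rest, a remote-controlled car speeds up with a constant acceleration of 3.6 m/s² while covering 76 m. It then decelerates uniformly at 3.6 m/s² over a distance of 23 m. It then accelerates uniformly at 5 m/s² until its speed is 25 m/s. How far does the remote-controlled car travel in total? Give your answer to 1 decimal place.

123.3 m

Phase 1 (accelerating): v₀ = 0 m/s, a = 3.6 m/s².
v² = v₀² + 2aΔx = 0² + 2·3.6·76 = 547 → v = 23.4 m/s
t = (v − v₀)/a = (23.4 − 0)/3.6 = 6.50 s

Phase 2 (decelerating): v₀ = 23.4 m/s, a = -3.6 m/s².
v² = v₀² + 2aΔx = 23.4² + 2·-3.6·23 = 382 → v = 19.5 m/s
t = (v − v₀)/a = (19.5 − 23.4)/-3.6 = 1.07 s

Phase 3 (accelerating): v₀ = 19.5 m/s, a = 5 m/s².
v = v₀ + at → t = (25 − 19.5) / 5 = 1.09 s
v² = v₀² + 2aΔx → Δx = (25² − 19.5²)/(2·5) = 24.3 m
Total distance = 76.0 + 23.0 + 24.3 = 123 m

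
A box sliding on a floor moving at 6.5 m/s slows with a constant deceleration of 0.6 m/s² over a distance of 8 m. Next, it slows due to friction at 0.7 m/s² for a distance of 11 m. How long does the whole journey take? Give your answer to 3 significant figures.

3.54 s

Phase 1 (decelerating): v₀ = 6.50 m/s, a = -0.6 m/s².
v² = v₀² + 2aΔx = 6.50² + 2·-0.6·8 = 32.6 → v = 5.71 m/s
t = (v − v₀)/a = (5.71 − 6.50)/-0.6 = 1.31 s

Phase 2 (decelerating): v₀ = 5.71 m/s, a = -0.7 m/s².
v² = v₀² + 2aΔx = 5.71² + 2·-0.7·11 = 17.2 → v = 4.15 m/s
t = (v − v₀)/a = (4.15 − 5.71)/-0.7 = 2.23 s
Total time = 1.31 + 2.23 = 3.54 s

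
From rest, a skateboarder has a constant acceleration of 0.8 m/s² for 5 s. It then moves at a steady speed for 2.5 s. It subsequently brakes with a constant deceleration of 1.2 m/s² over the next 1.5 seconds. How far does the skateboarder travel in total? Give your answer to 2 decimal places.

Phase 1 (accelerating): v₀ = 0 m/s, a = 0.8 m/s².
v = v₀ + at = 0 + (0.8)(5) = 4.00 m/s
Δx = v₀t + ½at² = 0·5 + 0.5·0.8·5² = 10.0 m

Phase 2 (constant speed): v₀ = 4.00 m/s, a = 0 m/s².
v = v₀ + at = 4.00 + (0)(2.5) = 4.00 m/s
Δx = v₀t + ½at² = 4.00·2.5 + 0.5·0·2.5² = 10.0 m

Phase 3 (decelerating): v₀ = 4.00 m/s, a = -1.2 m/s².
v = v₀ + at = 4.00 + (-1.2)(1.5) = 2.20 m/s
Δx = v₀t + ½at² = 4.00·1.5 + 0.5·-1.2·1.5² = 4.65 m
Total distance = 10.0 + 10.0 + 4.65 = 24.6 m

24.65 m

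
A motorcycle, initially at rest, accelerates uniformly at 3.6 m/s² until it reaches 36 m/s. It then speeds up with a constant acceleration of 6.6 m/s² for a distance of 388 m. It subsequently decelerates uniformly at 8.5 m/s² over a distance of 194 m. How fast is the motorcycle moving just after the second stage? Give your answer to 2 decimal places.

80.11 m/s

Phase 1 (accelerating): v₀ = 0 m/s, a = 3.6 m/s².
v = v₀ + at → t = (36 − 0) / 3.6 = 10.0 s
v² = v₀² + 2aΔx → Δx = (36² − 0²)/(2·3.6) = 180 m

Phase 2 (accelerating): v₀ = 36.0 m/s, a = 6.6 m/s².
v² = v₀² + 2aΔx = 36.0² + 2·6.6·388 = 6420 → v = 80.1 m/s
t = (v − v₀)/a = (80.1 − 36.0)/6.6 = 6.68 s
Speed at end of phase 2 = 80.1 m/s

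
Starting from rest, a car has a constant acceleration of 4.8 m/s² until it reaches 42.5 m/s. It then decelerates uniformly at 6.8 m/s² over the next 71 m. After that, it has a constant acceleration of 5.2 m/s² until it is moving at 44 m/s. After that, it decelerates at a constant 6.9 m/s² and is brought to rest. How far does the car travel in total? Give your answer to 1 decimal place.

Phase 1 (accelerating): v₀ = 0 m/s, a = 4.8 m/s².
v = v₀ + at → t = (42.5 − 0) / 4.8 = 8.85 s
v² = v₀² + 2aΔx → Δx = (42.5² − 0²)/(2·4.8) = 188 m

Phase 2 (decelerating): v₀ = 42.5 m/s, a = -6.8 m/s².
v² = v₀² + 2aΔx = 42.5² + 2·-6.8·71 = 841 → v = 29.0 m/s
t = (v − v₀)/a = (29.0 − 42.5)/-6.8 = 1.99 s

Phase 3 (accelerating): v₀ = 29.0 m/s, a = 5.2 m/s².
v = v₀ + at → t = (44 − 29.0) / 5.2 = 2.89 s
v² = v₀² + 2aΔx → Δx = (44² − 29.0²)/(2·5.2) = 105 m

Phase 4 (decelerating): v₀ = 44.0 m/s, a = -6.9 m/s².
v = v₀ + at → t = (0 − 44.0) / -6.9 = 6.38 s
v² = v₀² + 2aΔx → Δx = (0² − 44.0²)/(2·-6.9) = 140 m
Total distance = 188 + 71.0 + 105 + 140 = 505 m

504.8 m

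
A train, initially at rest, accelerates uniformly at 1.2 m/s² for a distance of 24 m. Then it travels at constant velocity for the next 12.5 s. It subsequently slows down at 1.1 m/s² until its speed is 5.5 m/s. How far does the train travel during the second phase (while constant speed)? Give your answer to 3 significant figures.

Phase 1 (accelerating): v₀ = 0 m/s, a = 1.2 m/s².
v² = v₀² + 2aΔx = 0² + 2·1.2·24 = 57.6 → v = 7.59 m/s
t = (v − v₀)/a = (7.59 − 0)/1.2 = 6.32 s

Phase 2 (constant speed): v₀ = 7.59 m/s, a = 0 m/s².
v = v₀ + at = 7.59 + (0)(12.5) = 7.59 m/s
Δx = v₀t + ½at² = 7.59·12.5 + 0.5·0·12.5² = 94.9 m
Distance in phase 2 = 94.9 m

94.9 m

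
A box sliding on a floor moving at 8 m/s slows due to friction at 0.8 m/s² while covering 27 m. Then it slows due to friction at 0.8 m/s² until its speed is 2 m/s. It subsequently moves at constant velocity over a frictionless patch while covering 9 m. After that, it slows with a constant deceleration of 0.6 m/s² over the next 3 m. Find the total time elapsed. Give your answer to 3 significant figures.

14.3 s

Phase 1 (decelerating): v₀ = 8.00 m/s, a = -0.8 m/s².
v² = v₀² + 2aΔx = 8.00² + 2·-0.8·27 = 20.8 → v = 4.56 m/s
t = (v − v₀)/a = (4.56 − 8.00)/-0.8 = 4.30 s

Phase 2 (decelerating): v₀ = 4.56 m/s, a = -0.8 m/s².
v = v₀ + at → t = (2 − 4.56) / -0.8 = 3.20 s
v² = v₀² + 2aΔx → Δx = (2² − 4.56²)/(2·-0.8) = 10.5 m

Phase 3 (constant speed): v₀ = 2.00 m/s, a = 0 m/s².
Constant speed: t = d/v = 9/2.00 = 4.50 s

Phase 4 (decelerating): v₀ = 2.00 m/s, a = -0.6 m/s².
v² = v₀² + 2aΔx = 2.00² + 2·-0.6·3 = 0.400 → v = 0.632 m/s
t = (v − v₀)/a = (0.632 − 2.00)/-0.6 = 2.28 s
Total time = 4.30 + 3.20 + 4.50 + 2.28 = 14.3 s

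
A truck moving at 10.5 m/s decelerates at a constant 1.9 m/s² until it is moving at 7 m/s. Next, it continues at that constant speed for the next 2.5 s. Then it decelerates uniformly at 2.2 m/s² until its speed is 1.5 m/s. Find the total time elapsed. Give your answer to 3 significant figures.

6.84 s

Phase 1 (decelerating): v₀ = 10.5 m/s, a = -1.9 m/s².
v = v₀ + at → t = (7 − 10.5) / -1.9 = 1.84 s
v² = v₀² + 2aΔx → Δx = (7² − 10.5²)/(2·-1.9) = 16.1 m

Phase 2 (constant speed): v₀ = 7.00 m/s, a = 0 m/s².
v = v₀ + at = 7.00 + (0)(2.5) = 7.00 m/s
Δx = v₀t + ½at² = 7.00·2.5 + 0.5·0·2.5² = 17.5 m

Phase 3 (decelerating): v₀ = 7.00 m/s, a = -2.2 m/s².
v = v₀ + at → t = (1.5 − 7.00) / -2.2 = 2.50 s
v² = v₀² + 2aΔx → Δx = (1.5² − 7.00²)/(2·-2.2) = 10.6 m
Total time = 1.84 + 2.50 + 2.50 = 6.84 s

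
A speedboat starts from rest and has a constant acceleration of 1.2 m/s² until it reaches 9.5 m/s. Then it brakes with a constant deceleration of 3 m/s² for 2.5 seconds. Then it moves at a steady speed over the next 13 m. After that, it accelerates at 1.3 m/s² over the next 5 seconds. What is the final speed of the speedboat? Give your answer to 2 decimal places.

8.50 m/s

Phase 1 (accelerating): v₀ = 0 m/s, a = 1.2 m/s².
v = v₀ + at → t = (9.5 − 0) / 1.2 = 7.92 s
v² = v₀² + 2aΔx → Δx = (9.5² − 0²)/(2·1.2) = 37.6 m

Phase 2 (decelerating): v₀ = 9.50 m/s, a = -3 m/s².
v = v₀ + at = 9.50 + (-3)(2.5) = 2.00 m/s
Δx = v₀t + ½at² = 9.50·2.5 + 0.5·-3·2.5² = 14.4 m

Phase 3 (constant speed): v₀ = 2.00 m/s, a = 0 m/s².
Constant speed: t = d/v = 13/2.00 = 6.50 s

Phase 4 (accelerating): v₀ = 2.00 m/s, a = 1.3 m/s².
v = v₀ + at = 2.00 + (1.3)(5) = 8.50 m/s
Δx = v₀t + ½at² = 2.00·5 + 0.5·1.3·5² = 26.2 m
Final speed = 8.50 m/s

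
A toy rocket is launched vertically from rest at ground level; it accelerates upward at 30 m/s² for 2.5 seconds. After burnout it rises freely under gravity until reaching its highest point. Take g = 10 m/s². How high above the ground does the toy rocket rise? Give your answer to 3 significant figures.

Phase 1 (powered ascent): v₀ = 0 m/s, a = 30 m/s².
v = v₀ + at = 0 + (30)(2.5) = 75.0 m/s
Δx = v₀t + ½at² = 0·2.5 + 0.5·30·2.5² = 93.8 m

Phase 2 (coasting upward): v₀ = 75.0 m/s, a = -10 m/s².
v = v₀ + at → t = (0 − 75.0) / -10 = 7.50 s
v² = v₀² + 2aΔx → Δx = (0² − 75.0²)/(2·-10) = 281 m
Maximum height = 93.8 + 281 = 375 m

375 m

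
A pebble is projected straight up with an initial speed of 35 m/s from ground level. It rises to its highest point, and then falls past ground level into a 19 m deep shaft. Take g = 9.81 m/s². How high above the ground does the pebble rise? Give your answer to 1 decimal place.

62.4 m

Phase 1 (rising): v₀ = 35.0 m/s, a = -9.81 m/s².
v = v₀ + at → t = (0 − 35.0) / -9.81 = 3.57 s
v² = v₀² + 2aΔx → Δx = (0² − 35.0²)/(2·-9.81) = 62.4 m
Maximum height = 62.4 m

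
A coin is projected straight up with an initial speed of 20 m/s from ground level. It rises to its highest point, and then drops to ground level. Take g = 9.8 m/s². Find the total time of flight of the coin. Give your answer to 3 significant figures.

Phase 1 (rising): v₀ = 20.0 m/s, a = -9.8 m/s².
v = v₀ + at → t = (0 − 20.0) / -9.8 = 2.04 s
v² = v₀² + 2aΔx → Δx = (0² − 20.0²)/(2·-9.8) = 20.4 m

Phase 2 (falling): v₀ = 0 m/s, a = -9.8 m/s².
Falls 20.4 m from rest: t = √(2·20.4/9.8) = 2.04 s; v = g·t = 20.0 m/s.
Total time = 2.04 + 2.04 = 4.08 s

4.08 s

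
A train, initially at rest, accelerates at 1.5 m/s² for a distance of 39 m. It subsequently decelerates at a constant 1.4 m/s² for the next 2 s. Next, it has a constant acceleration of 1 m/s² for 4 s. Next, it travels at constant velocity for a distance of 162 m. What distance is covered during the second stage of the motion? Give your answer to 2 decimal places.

Phase 1 (accelerating): v₀ = 0 m/s, a = 1.5 m/s².
v² = v₀² + 2aΔx = 0² + 2·1.5·39 = 117 → v = 10.8 m/s
t = (v − v₀)/a = (10.8 − 0)/1.5 = 7.21 s

Phase 2 (decelerating): v₀ = 10.8 m/s, a = -1.4 m/s².
v = v₀ + at = 10.8 + (-1.4)(2) = 8.02 m/s
Δx = v₀t + ½at² = 10.8·2 + 0.5·-1.4·2² = 18.8 m
Distance in phase 2 = 18.8 m

18.83 m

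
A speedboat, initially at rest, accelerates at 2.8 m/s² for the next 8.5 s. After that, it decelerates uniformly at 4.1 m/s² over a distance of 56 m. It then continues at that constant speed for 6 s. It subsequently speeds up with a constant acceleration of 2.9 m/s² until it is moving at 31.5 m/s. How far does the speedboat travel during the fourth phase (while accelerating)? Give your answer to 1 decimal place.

Phase 1 (accelerating): v₀ = 0 m/s, a = 2.8 m/s².
v = v₀ + at = 0 + (2.8)(8.5) = 23.8 m/s
Δx = v₀t + ½at² = 0·8.5 + 0.5·2.8·8.5² = 101 m

Phase 2 (decelerating): v₀ = 23.8 m/s, a = -4.1 m/s².
v² = v₀² + 2aΔx = 23.8² + 2·-4.1·56 = 107 → v = 10.4 m/s
t = (v − v₀)/a = (10.4 − 23.8)/-4.1 = 3.28 s

Phase 3 (constant speed): v₀ = 10.4 m/s, a = 0 m/s².
v = v₀ + at = 10.4 + (0)(6) = 10.4 m/s
Δx = v₀t + ½at² = 10.4·6 + 0.5·0·6² = 62.1 m

Phase 4 (accelerating): v₀ = 10.4 m/s, a = 2.9 m/s².
v = v₀ + at → t = (31.5 − 10.4) / 2.9 = 7.29 s
v² = v₀² + 2aΔx → Δx = (31.5² − 10.4²)/(2·2.9) = 153 m
Distance in phase 4 = 153 m

152.6 m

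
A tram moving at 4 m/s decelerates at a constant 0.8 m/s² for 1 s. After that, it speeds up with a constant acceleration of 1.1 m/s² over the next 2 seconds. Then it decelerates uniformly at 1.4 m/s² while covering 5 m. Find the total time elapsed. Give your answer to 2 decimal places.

4.08 s

Phase 1 (decelerating): v₀ = 4.00 m/s, a = -0.8 m/s².
v = v₀ + at = 4.00 + (-0.8)(1) = 3.20 m/s
Δx = v₀t + ½at² = 4.00·1 + 0.5·-0.8·1² = 3.60 m

Phase 2 (accelerating): v₀ = 3.20 m/s, a = 1.1 m/s².
v = v₀ + at = 3.20 + (1.1)(2) = 5.40 m/s
Δx = v₀t + ½at² = 3.20·2 + 0.5·1.1·2² = 8.60 m

Phase 3 (decelerating): v₀ = 5.40 m/s, a = -1.4 m/s².
v² = v₀² + 2aΔx = 5.40² + 2·-1.4·5 = 15.2 → v = 3.89 m/s
t = (v − v₀)/a = (3.89 − 5.40)/-1.4 = 1.08 s
Total time = 1.00 + 2.00 + 1.08 = 4.08 s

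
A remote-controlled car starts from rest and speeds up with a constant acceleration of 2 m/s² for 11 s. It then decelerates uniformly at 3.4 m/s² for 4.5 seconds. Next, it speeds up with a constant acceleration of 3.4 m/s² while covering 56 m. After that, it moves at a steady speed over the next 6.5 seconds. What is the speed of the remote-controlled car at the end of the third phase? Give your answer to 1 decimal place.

Phase 1 (accelerating): v₀ = 0 m/s, a = 2 m/s².
v = v₀ + at = 0 + (2)(11) = 22.0 m/s
Δx = v₀t + ½at² = 0·11 + 0.5·2·11² = 121 m

Phase 2 (decelerating): v₀ = 22.0 m/s, a = -3.4 m/s².
v = v₀ + at = 22.0 + (-3.4)(4.5) = 6.70 m/s
Δx = v₀t + ½at² = 22.0·4.5 + 0.5·-3.4·4.5² = 64.6 m

Phase 3 (accelerating): v₀ = 6.70 m/s, a = 3.4 m/s².
v² = v₀² + 2aΔx = 6.70² + 2·3.4·56 = 426 → v = 20.6 m/s
t = (v − v₀)/a = (20.6 − 6.70)/3.4 = 4.10 s
Speed at end of phase 3 = 20.6 m/s

20.6 m/s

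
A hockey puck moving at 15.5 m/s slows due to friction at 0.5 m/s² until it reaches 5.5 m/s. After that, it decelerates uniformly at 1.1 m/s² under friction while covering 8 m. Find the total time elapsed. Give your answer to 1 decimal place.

21.8 s

Phase 1 (decelerating): v₀ = 15.5 m/s, a = -0.5 m/s².
v = v₀ + at → t = (5.5 − 15.5) / -0.5 = 20.0 s
v² = v₀² + 2aΔx → Δx = (5.5² − 15.5²)/(2·-0.5) = 210 m

Phase 2 (decelerating): v₀ = 5.50 m/s, a = -1.1 m/s².
v² = v₀² + 2aΔx = 5.50² + 2·-1.1·8 = 12.6 → v = 3.56 m/s
t = (v − v₀)/a = (3.56 − 5.50)/-1.1 = 1.77 s
Total time = 20.0 + 1.77 = 21.8 s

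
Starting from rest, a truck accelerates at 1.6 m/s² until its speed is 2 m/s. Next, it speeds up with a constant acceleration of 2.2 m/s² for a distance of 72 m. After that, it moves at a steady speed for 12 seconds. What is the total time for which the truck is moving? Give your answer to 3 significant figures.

20.5 s

Phase 1 (accelerating): v₀ = 0 m/s, a = 1.6 m/s².
v = v₀ + at → t = (2 − 0) / 1.6 = 1.25 s
v² = v₀² + 2aΔx → Δx = (2² − 0²)/(2·1.6) = 1.25 m

Phase 2 (accelerating): v₀ = 2.00 m/s, a = 2.2 m/s².
v² = v₀² + 2aΔx = 2.00² + 2·2.2·72 = 321 → v = 17.9 m/s
t = (v − v₀)/a = (17.9 − 2.00)/2.2 = 7.23 s

Phase 3 (constant speed): v₀ = 17.9 m/s, a = 0 m/s².
v = v₀ + at = 17.9 + (0)(12) = 17.9 m/s
Δx = v₀t + ½at² = 17.9·12 + 0.5·0·12² = 215 m
Total time = 1.25 + 7.23 + 12.0 = 20.5 s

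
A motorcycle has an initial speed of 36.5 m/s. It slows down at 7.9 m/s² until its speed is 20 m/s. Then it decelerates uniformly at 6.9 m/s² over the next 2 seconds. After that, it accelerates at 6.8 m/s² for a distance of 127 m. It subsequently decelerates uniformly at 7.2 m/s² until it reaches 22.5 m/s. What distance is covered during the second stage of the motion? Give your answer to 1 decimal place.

Phase 1 (decelerating): v₀ = 36.5 m/s, a = -7.9 m/s².
v = v₀ + at → t = (20 − 36.5) / -7.9 = 2.09 s
v² = v₀² + 2aΔx → Δx = (20² − 36.5²)/(2·-7.9) = 59.0 m

Phase 2 (decelerating): v₀ = 20.0 m/s, a = -6.9 m/s².
v = v₀ + at = 20.0 + (-6.9)(2) = 6.20 m/s
Δx = v₀t + ½at² = 20.0·2 + 0.5·-6.9·2² = 26.2 m
Distance in phase 2 = 26.2 m

26.2 m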